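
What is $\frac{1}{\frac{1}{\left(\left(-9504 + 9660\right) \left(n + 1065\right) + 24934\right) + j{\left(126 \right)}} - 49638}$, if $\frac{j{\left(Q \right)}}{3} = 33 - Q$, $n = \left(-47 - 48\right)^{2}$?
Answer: $- \frac{1598695}{79356022409} \approx -2.0146 \cdot 10^{-5}$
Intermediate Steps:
$n = 9025$ ($n = \left(-95\right)^{2} = 9025$)
$j{\left(Q \right)} = 99 - 3 Q$ ($j{\left(Q \right)} = 3 \left(33 - Q\right) = 99 - 3 Q$)
$\frac{1}{\frac{1}{\left(\left(-9504 + 9660\right) \left(n + 1065\right) + 24934\right) + j{\left(126 \right)}} - 49638} = \frac{1}{\frac{1}{\left(\left(-9504 + 9660\right) \left(9025 + 1065\right) + 24934\right) + \left(99 - 378\right)} - 49638} = \frac{1}{\frac{1}{\left(156 \cdot 10090 + 24934\right) + \left(99 - 378\right)} - 49638} = \frac{1}{\frac{1}{\left(1574040 + 24934\right) - 279} - 49638} = \frac{1}{\frac{1}{1598974 - 279} - 49638} = \frac{1}{\frac{1}{1598695} - 49638} = \frac{1}{- \frac{79356022409}{1598695}} = - \frac{1598695}{79356022409}$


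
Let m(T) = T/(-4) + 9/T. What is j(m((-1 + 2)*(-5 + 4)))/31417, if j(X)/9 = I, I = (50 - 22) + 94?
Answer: 1098/31417 ≈ 0.034949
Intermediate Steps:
I = 122 (I = 28 + 94 = 122)
m(T) = 9/T - T/4 (m(T) = T*(-1/4) + 9/T = -T/4 + 9/T = 9/T - T/4)
j(X) = 1098 (j(X) = 9*122 = 1098)
j(m((-1 + 2)*(-5 + 4)))/31417 = 1098/31417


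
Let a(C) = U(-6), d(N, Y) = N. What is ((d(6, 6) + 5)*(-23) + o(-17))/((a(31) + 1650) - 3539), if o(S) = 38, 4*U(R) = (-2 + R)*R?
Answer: 215/1877 ≈ 0.11454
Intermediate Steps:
U(R) = R*(-2 + R)/4 (U(R) = ((-2 + R)*R)/4 = (R*(-2 + R))/4 = R*(-2 + R)/4)
a(C) = 12 (a(C) = (¼)*(-6)*(-2 - 6) = (¼)*(-6)*(-8) = 12)
((d(6, 6) + 5)*(-23) + o(-17))/((a(31) + 1650) - 3539) = ((6 + 5)*(-23) + 38)/((12 + 1650) - 3539) = (11*(-23) + 38)/(1662 - 3539) = (-253 + 38)/(-1877) = -215*(-1/1877) = 215/1877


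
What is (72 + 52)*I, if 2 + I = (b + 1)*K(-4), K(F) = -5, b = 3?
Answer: -2728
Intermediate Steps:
I = -22 (I = -2 + (3 + 1)*(-5) = -2 + 4*(-5) = -2 - 20 = -22)
(72 + 52)*I = (72 + 52)*(-22) = 124*(-22) = -2728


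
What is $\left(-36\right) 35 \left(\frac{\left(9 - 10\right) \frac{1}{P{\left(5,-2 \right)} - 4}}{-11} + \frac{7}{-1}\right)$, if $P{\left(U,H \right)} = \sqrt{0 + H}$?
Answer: $\frac{97300}{11} + \frac{70 i \sqrt{2}}{11} \approx 8845.5 + 8.9995 i$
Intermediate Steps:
$P{\left(U,H \right)} = \sqrt{H}$
$\left(-36\right) 35 \left(\frac{\left(9 - 10\right) \frac{1}{P{\left(5,-2 \right)} - 4}}{-11} + \frac{7}{-1}\right) = \left(-36\right) 35 \left(\frac{\left(9 - 10\right) \frac{1}{\sqrt{-2} - 4}}{-11} + \frac{7}{-1}\right) = - 1260 \left(- \frac{1}{i \sqrt{2} - 4} \left(- \frac{1}{11}\right) + 7 \left(-1\right)\right) = - 1260 \left(- \frac{1}{-4 + i \sqrt{2}} \left(- \frac{1}{11}\right) - 7\right) = - 1260 \left(\frac{1}{11 \left(-4 + i \sqrt{2}\right)} - 7\right) = - 1260 \left(-7 + \frac{1}{11 \left(-4 + i \sqrt{2}\right)}\right) = 8820 - \frac{1260}{11 \left(-4 + i \sqrt{2}\right)}$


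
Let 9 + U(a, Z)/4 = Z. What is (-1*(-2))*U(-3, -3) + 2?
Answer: -94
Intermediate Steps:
U(a, Z) = -36 + 4*Z
(-1*(-2))*U(-3, -3) + 2 = (-1*(-2))*(-36 + 4*(-3)) + 2 = 2*(-36 - 12) + 2 = 2*(-48) + 2 = -96 + 2 = -94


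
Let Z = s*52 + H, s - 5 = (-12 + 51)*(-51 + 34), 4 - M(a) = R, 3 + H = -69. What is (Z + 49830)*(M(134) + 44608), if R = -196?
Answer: 696405936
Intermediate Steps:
H = -72 (H = -3 - 69 = -72)
M(a) = 200 (M(a) = 4 - 1*(-196) = 4 + 196 = 200)
s = -658 (s = 5 + (-12 + 51)*(-51 + 34) = 5 + 39*(-17) = 5 - 663 = -658)
Z = -34288 (Z = -658*52 - 72 = -34216 - 72 = -34288)
(Z + 49830)*(M(134) + 44608) = (-34288 + 49830)*(200 + 44608) = 15542*44808 = 696405936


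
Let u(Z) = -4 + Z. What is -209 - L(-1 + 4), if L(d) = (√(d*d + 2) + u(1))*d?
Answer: -200 - 3*√11 ≈ -209.95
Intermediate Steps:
L(d) = d*(-3 + √(2 + d²)) (L(d) = (√(d*d + 2) + (-4 + 1))*d = (√(d² + 2) - 3)*d = (√(2 + d²) - 3)*d = (-3 + √(2 + d²))*d = d*(-3 + √(2 + d²)))
-209 - L(-1 + 4) = -209 - (-1 + 4)*(-3 + √(2 + (-1 + 4)²)) = -209 - 3*(-3 + √(2 + 3²)) = -209 - 3*(-3 + √(2 + 9)) = -209 - 3*(-3 + √11) = -209 - (-9 + 3*√11) = -209 + (9 - 3*√11) = -200 - 3*√11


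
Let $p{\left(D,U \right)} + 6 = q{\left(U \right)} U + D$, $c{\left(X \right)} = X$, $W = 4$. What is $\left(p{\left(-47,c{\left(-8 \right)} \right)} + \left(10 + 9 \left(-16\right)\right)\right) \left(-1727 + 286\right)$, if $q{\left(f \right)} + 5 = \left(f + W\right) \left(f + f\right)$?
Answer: $949619$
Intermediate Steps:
$q{\left(f \right)} = -5 + 2 f \left(4 + f\right)$ ($q{\left(f \right)} = -5 + \left(f + 4\right) \left(f + f\right) = -5 + \left(4 + f\right) 2 f = -5 + 2 f \left(4 + f\right)$)
$p{\left(D,U \right)} = -6 + D + U \left(-5 + 2 U^{2} + 8 U\right)$ ($p{\left(D,U \right)} = -6 + \left(\left(-5 + 2 U^{2} + 8 U\right) U + D\right) = -6 + \left(U \left(-5 + 2 U^{2} + 8 U\right) + D\right) = -6 + \left(D + U \left(-5 + 2 U^{2} + 8 U\right)\right) = -6 + D + U \left(-5 + 2 U^{2} + 8 U\right)$)
$\left(p{\left(-47,c{\left(-8 \right)} \right)} + \left(10 + 9 \left(-16\right)\right)\right) \left(-1727 + 286\right) = \left(\left(-6 - 47 - 8 \left(-5 + 2 \left(-8\right)^{2} + 8 \left(-8\right)\right)\right) + \left(10 + 9 \left(-16\right)\right)\right) \left(-1727 + 286\right) = \left(\left(-6 - 47 - 8 \left(-5 + 2 \cdot 64 - 64\right)\right) + \left(10 - 144\right)\right) \left(-1441\right) = \left(\left(-6 - 47 - 8 \left(-5 + 128 - 64\right)\right) - 134\right) \left(-1441\right) = \left(\left(-6 - 47 - 472\right) - 134\right) \left(-1441\right) = \left(-525 - 134\right) \left(-1441\right) = \left(-659\right) \left(-1441\right) = 949619$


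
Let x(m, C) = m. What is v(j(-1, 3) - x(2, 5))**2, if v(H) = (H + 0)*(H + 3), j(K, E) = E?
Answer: 16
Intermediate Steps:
v(H) = H*(3 + H)
v(j(-1, 3) - x(2, 5))**2 = ((3 - 1*2)*(3 + (3 - 1*2)))**2 = ((3 - 2)*(3 + (3 - 2)))**2 = (1*(3 + 1))**2 = (1*4)**2 = 4**2 = 16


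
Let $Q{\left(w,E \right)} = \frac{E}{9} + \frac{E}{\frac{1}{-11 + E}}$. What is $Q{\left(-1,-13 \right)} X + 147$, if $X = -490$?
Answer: $- \frac{1368227}{9} \approx -1.5203 \cdot 10^{5}$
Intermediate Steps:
$Q{\left(w,E \right)} = \frac{E}{9} + E \left(-11 + E\right)$ ($Q{\left(w,E \right)} = E \frac{1}{9} + E \left(-11 + E\right) = \frac{E}{9} + E \left(-11 + E\right)$)
$Q{\left(-1,-13 \right)} X + 147 = \frac{1}{9} \left(-13\right) \left(-98 + 9 \left(-13\right)\right) \left(-490\right) + 147 = \frac{1}{9} \left(-13\right) \left(-98 - 117\right) \left(-490\right) + 147 = \frac{1}{9} \left(-13\right) \left(-215\right) \left(-490\right) + 147 = \frac{2795}{9} \left(-490\right) + 147 = - \frac{1369550}{9} + 147 = - \frac{1368227}{9}$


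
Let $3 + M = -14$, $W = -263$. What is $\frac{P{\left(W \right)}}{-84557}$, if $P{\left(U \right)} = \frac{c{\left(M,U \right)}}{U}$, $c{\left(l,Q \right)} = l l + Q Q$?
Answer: $\frac{69458}{22238491} \approx 0.0031233$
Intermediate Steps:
$M = -17$ ($M = -3 - 14 = -17$)
$c{\left(l,Q \right)} = Q^{2} + l^{2}$ ($c{\left(l,Q \right)} = l^{2} + Q^{2} = Q^{2} + l^{2}$)
$P{\left(U \right)} = \frac{289 + U^{2}}{U}$ ($P{\left(U \right)} = \frac{U^{2} + \left(-17\right)^{2}}{U} = \frac{U^{2} + 289}{U} = \frac{289 + U^{2}}{U}$)
$\frac{P{\left(W \right)}}{-84557} = \frac{-263 + \frac{289}{-263}}{-84557} = \left(-263 + 289 \left(- \frac{1}{263}\right)\right) \left(- \frac{1}{84557}\right) = \left(-263 - \frac{289}{263}\right) \left(- \frac{1}{84557}\right) = \left(- \frac{69458}{263}\right) \left(- \frac{1}{84557}\right) = \frac{69458}{22238491}$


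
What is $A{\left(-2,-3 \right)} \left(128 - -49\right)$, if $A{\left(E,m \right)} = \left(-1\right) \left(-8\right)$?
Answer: $1416$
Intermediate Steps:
$A{\left(E,m \right)} = 8$
$A{\left(-2,-3 \right)} \left(128 - -49\right) = 8 \left(128 - -49\right) = 8 \left(128 + 49\right) = 8 \cdot 177 = 1416$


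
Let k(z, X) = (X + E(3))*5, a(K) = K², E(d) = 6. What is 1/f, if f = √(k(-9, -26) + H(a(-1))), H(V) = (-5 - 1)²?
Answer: -I/8 ≈ -0.125*I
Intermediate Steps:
H(V) = 36 (H(V) = (-6)² = 36)
k(z, X) = 30 + 5*X (k(z, X) = (X + 6)*5 = (6 + X)*5 = 30 + 5*X)
f = 8*I (f = √((30 + 5*(-26)) + 36) = √((30 - 130) + 36) = √(-100 + 36) = √(-64) = 8*I ≈ 8.0*I)
1/f = 1/(8*I) = -I/8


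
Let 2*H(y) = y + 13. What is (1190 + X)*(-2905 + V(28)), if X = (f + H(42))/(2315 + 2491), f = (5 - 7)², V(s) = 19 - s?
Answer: -1851740639/534 ≈ -3.4677e+6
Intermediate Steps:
H(y) = 13/2 + y/2 (H(y) = (y + 13)/2 = (13 + y)/2 = 13/2 + y/2)
f = 4 (f = (-2)² = 4)
X = 7/1068 (X = (4 + (13/2 + (½)*42))/(2315 + 2491) = (4 + (13/2 + 21))/4806 = (4 + 55/2)*(1/4806) = (63/2)*(1/4806) = 7/1068 ≈ 0.0065543)
(1190 + X)*(-2905 + V(28)) = (1190 + 7/1068)*(-2905 + (19 - 1*28)) = 1270927*(-2905 + (19 - 28))/1068 = 1270927*(-2905 - 9)/1068 = (1270927/1068)*(-2914) = -1851740639/534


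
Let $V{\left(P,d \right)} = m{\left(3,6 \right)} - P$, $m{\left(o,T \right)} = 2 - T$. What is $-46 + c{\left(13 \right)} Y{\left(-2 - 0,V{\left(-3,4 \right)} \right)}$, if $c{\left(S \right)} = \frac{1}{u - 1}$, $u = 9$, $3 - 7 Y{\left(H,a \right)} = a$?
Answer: $- \frac{643}{14} \approx -45.929$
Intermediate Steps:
$V{\left(P,d \right)} = -4 - P$ ($V{\left(P,d \right)} = \left(2 - 6\right) - P = -4 - P$)
$Y{\left(H,a \right)} = \frac{3}{7} - \frac{a}{7}$
$c{\left(S \right)} = \frac{1}{8}$ ($c{\left(S \right)} = \frac{1}{9 - 1} = \frac{1}{8}$)
$-46 + c{\left(13 \right)} Y{\left(-2 - 0,V{\left(-3,4 \right)} \right)} = -46 + \frac{\frac{3}{7} - \frac{-4 - -3}{7}}{8} = -46 + \frac{\frac{3}{7} - \frac{-4 + 3}{7}}{8} = -46 + \frac{\frac{3}{7} - - \frac{1}{7}}{8} = -46 + \frac{\frac{3}{7} + \frac{1}{7}}{8} = -46 + \frac{1}{8} \cdot \frac{4}{7} = -46 + \frac{1}{14} = - \frac{643}{14}$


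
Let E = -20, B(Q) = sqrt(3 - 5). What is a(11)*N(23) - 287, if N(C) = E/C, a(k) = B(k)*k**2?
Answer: -287 - 2420*I*sqrt(2)/23 ≈ -287.0 - 148.8*I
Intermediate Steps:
B(Q) = I*sqrt(2) (B(Q) = sqrt(-2) = I*sqrt(2))
a(k) = I*sqrt(2)*k**2 (a(k) = (I*sqrt(2))*k**2 = I*sqrt(2)*k**2)
N(C) = -20/C
a(11)*N(23) - 287 = (I*sqrt(2)*11**2)*(-20/23) - 287 = (I*sqrt(2)*121)*(-20*1/23) - 287 = (121*I*sqrt(2))*(-20/23) - 287 = -2420*I*sqrt(2)/23 - 287 = -287 - 2420*I*sqrt(2)/23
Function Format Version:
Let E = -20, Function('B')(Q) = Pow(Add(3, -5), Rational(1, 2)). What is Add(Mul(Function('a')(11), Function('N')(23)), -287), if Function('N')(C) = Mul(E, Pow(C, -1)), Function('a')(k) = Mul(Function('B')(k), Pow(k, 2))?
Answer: Add(-287, Mul(Rational(-2420, 23), I, Pow(2, Rational(1, 2)))) ≈ Add(-287.00, Mul(-148.80, I))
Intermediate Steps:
Function('B')(Q) = Mul(I, Pow(2, Rational(1, 2))) (Function('B')(Q) = Pow(-2, Rational(1, 2)) = Mul(I, Pow(2, Rational(1, 2))))
Function('a')(k) = Mul(I, Pow(2, Rational(1, 2)), Pow(k, 2)) (Function('a')(k) = Mul(Mul(I, Pow(2, Rational(1, 2))), Pow(k, 2)) = Mul(I, Pow(2, Rational(1, 2)), Pow(k, 2)))
Function('N')(C) = Mul(-20, Pow(C, -1))
Add(Mul(Function('a')(11), Function('N')(23)), -287) = Add(Mul(Mul(I, Pow(2, Rational(1, 2)), Pow(11, 2)), Mul(-20, Pow(23, -1))), -287) = Add(Mul(Mul(I, Pow(2, Rational(1, 2)), 121), Mul(-20, Rational(1, 23))), -287) = Add(Mul(Mul(121, I, Pow(2, Rational(1, 2))), Rational(-20, 23)), -287) = Add(Mul(Rational(-2420, 23), I, Pow(2, Rational(1, 2))), -287) = Add(-287, Mul(Rational(-2420, 23), I, Pow(2, Rational(1, 2))))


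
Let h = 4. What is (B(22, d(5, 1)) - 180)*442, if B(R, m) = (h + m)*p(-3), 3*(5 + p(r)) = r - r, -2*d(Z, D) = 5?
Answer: -82875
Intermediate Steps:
d(Z, D) = -5/2 (d(Z, D) = -1/2*5 = -5/2)
p(r) = -5 (p(r) = -5 + (r - r)/3 = -5 + (1/3)*0 = -5 + 0 = -5)
B(R, m) = -20 - 5*m (B(R, m) = (4 + m)*(-5) = -20 - 5*m)
(B(22, d(5, 1)) - 180)*442 = ((-20 - 5*(-5/2)) - 180)*442 = ((-20 + 25/2) - 180)*442 = (-15/2 - 180)*442 = -375/2*442 = -82875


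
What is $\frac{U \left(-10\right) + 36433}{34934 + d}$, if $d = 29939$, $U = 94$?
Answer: $\frac{35493}{64873} \approx 0.54712$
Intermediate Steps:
$\frac{U \left(-10\right) + 36433}{34934 + d} = \frac{94 \left(-10\right) + 36433}{34934 + 29939} = \frac{-940 + 36433}{64873} = 35493 \cdot \frac{1}{64873} = \frac{35493}{64873}$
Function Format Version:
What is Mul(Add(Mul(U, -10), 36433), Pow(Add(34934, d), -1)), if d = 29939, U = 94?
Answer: Rational(35493, 64873) ≈ 0.54712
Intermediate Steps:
Mul(Add(Mul(U, -10), 36433), Pow(Add(34934, d), -1)) = Mul(Add(Mul(94, -10), 36433), Pow(Add(34934, 29939), -1)) = Mul(Add(-940, 36433), Pow(64873, -1)) = Mul(35493, Rational(1, 64873)) = Rational(35493, 64873)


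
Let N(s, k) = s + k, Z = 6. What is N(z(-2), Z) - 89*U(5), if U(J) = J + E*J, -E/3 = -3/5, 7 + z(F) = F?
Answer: -1249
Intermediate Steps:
z(F) = -7 + F
E = 9/5 (E = -(-9)/5 = -3*(-⅗) = 9/5 ≈ 1.8000)
U(J) = 14*J/5 (U(J) = J + 9*J/5 = 14*J/5)
N(s, k) = k + s
N(z(-2), Z) - 89*U(5) = (6 + (-7 - 2)) - 1246*5/5 = (6 - 9) - 89*14 = -3 - 1246 = -1249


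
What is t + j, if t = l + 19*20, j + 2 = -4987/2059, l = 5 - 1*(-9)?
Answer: 802141/2059 ≈ 389.58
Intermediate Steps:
l = 14 (l = 5 + 9 = 14)
j = -9105/2059 (j = -2 - 4987/2059 = -9105/2059 ≈ -4.4221)
t = 394 (t = 14 + 19*20 = 14 + 380 = 394)
t + j = 394 - 9105/2059 = 802141/2059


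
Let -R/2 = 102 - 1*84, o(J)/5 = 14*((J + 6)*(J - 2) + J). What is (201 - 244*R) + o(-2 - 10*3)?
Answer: 68625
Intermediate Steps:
o(J) = 70*J + 70*(-2 + J)*(6 + J) (o(J) = 5*(14*((J + 6)*(J - 2) + J)) = 5*(14*((6 + J)*(-2 + J) + J)) = 5*(14*((-2 + J)*(6 + J) + J)) = 5*(14*(J + (-2 + J)*(6 + J))) = 5*(14*J + 14*(-2 + J)*(6 + J)) = 70*J + 70*(-2 + J)*(6 + J))
R = -36 (R = -2*(102 - 1*84) = -2*(102 - 84) = -2*18 = -36)
(201 - 244*R) + o(-2 - 10*3) = (201 - 244*(-36)) + (-840 + 70*(-2 - 10*3)² + 350*(-2 - 10*3)) = (201 + 8784) + (-840 + 70*(-2 - 30)² + 350*(-2 - 30)) = 8985 + (-840 + 70*(-32)² + 350*(-32)) = 8985 + (-840 + 70*1024 - 11200) = 8985 + (-840 + 71680 - 11200) = 8985 + 59640 = 68625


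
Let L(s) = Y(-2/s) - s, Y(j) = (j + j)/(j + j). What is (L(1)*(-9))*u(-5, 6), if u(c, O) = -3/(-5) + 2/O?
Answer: 0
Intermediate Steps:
Y(j) = 1 (Y(j) = (2*j)/((2*j)) = (2*j)*(1/(2*j)) = 1)
u(c, O) = ⅗ + 2/O (u(c, O) = -3*(-⅕) + 2/O = ⅗ + 2/O)
L(s) = 1 - s
(L(1)*(-9))*u(-5, 6) = ((1 - 1*1)*(-9))*(⅗ + 2/6) = ((1 - 1)*(-9))*(⅗ + 2*(⅙)) = (0*(-9))*(⅗ + ⅓) = 0*(14/15) = 0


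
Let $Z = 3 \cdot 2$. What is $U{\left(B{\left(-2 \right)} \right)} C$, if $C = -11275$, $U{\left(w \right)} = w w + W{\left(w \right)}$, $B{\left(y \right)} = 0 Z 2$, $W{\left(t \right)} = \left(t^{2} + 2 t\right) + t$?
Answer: $0$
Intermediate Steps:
$Z = 6$
$W{\left(t \right)} = t^{2} + 3 t$
$B{\left(y \right)} = 0$ ($B{\left(y \right)} = 0 \cdot 6 \cdot 2 = 0 \cdot 2 = 0$)
$U{\left(w \right)} = w^{2} + w \left(3 + w\right)$ ($U{\left(w \right)} = w w + w \left(3 + w\right) = w^{2} + w \left(3 + w\right)$)
$U{\left(B{\left(-2 \right)} \right)} C = 0 \left(3 + 2 \cdot 0\right) \left(-11275\right) = 0 \left(3 + 0\right) \left(-11275\right) = 0 \cdot 3 \left(-11275\right) = 0 \left(-11275\right) = 0$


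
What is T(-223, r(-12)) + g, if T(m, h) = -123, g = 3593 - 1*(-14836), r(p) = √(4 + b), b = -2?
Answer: 18306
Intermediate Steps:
r(p) = √2 (r(p) = √(4 - 2) = √2)
g = 18429 (g = 3593 + 14836 = 18429)
T(-223, r(-12)) + g = -123 + 18429 = 18306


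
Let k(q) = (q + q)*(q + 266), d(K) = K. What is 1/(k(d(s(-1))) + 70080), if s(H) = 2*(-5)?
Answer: 1/64960 ≈ 1.5394e-5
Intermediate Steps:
s(H) = -10
k(q) = 2*q*(266 + q) (k(q) = (2*q)*(266 + q) = 2*q*(266 + q))
1/(k(d(s(-1))) + 70080) = 1/(2*(-10)*(266 - 10) + 70080) = 1/(2*(-10)*256 + 70080) = 1/(-5120 + 70080) = 1/64960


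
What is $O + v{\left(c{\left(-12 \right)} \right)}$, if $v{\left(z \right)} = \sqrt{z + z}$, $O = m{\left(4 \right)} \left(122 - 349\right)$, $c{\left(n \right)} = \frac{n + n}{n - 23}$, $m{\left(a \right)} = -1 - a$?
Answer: $1135 + \frac{4 \sqrt{105}}{35} \approx 1136.2$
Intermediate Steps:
$c{\left(n \right)} = \frac{2 n}{-23 + n}$
$O = 1135$ ($O = \left(-1 - 4\right) \left(122 - 349\right) = \left(-1 - 4\right) \left(-227\right) = \left(-5\right) \left(-227\right) = 1135$)
$v{\left(z \right)} = \sqrt{2} \sqrt{z}$ ($v{\left(z \right)} = \sqrt{2 z} = \sqrt{2} \sqrt{z}$)
$O + v{\left(c{\left(-12 \right)} \right)} = 1135 + \sqrt{2} \sqrt{2 \left(-12\right) \frac{1}{-23 - 12}} = 1135 + \sqrt{2} \sqrt{2 \left(-12\right) \frac{1}{-35}} = 1135 + \sqrt{2} \sqrt{2 \left(-12\right) \left(- \frac{1}{35}\right)} = 1135 + \sqrt{2} \sqrt{\frac{24}{35}} = 1135 + \sqrt{2} \frac{2 \sqrt{210}}{35} = 1135 + \frac{4 \sqrt{105}}{35}$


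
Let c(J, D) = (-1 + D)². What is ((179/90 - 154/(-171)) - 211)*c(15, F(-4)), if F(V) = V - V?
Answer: -39541/190 ≈ -208.11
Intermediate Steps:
F(V) = 0
((179/90 - 154/(-171)) - 211)*c(15, F(-4)) = ((179/90 - 154/(-171)) - 211)*(-1 + 0)² = ((179*(1/90) - 154*(-1/171)) - 211)*(-1)² = ((179/90 + 154/171) - 211)*1 = (549/190 - 211)*1 = -39541/190*1 = -39541/190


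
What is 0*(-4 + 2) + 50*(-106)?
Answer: -5300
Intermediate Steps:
0*(-4 + 2) + 50*(-106) = 0*(-2) - 5300 = 0 - 5300 = -5300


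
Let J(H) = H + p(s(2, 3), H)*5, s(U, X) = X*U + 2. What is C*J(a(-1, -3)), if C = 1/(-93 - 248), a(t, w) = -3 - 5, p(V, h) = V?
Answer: -32/341 ≈ -0.093842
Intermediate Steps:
s(U, X) = 2 + U*X (s(U, X) = U*X + 2 = 2 + U*X)
a(t, w) = -8
J(H) = 40 + H (J(H) = H + (2 + 2*3)*5 = H + (2 + 6)*5 = H + 8*5 = H + 40 = 40 + H)
C = -1/341 (C = 1/(-341) = -1/341 ≈ -0.0029326)
C*J(a(-1, -3)) = -(40 - 8)/341 = -1/341*32 = -32/341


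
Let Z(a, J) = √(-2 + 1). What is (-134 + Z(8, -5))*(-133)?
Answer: 17822 - 133*I ≈ 17822.0 - 133.0*I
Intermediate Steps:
Z(a, J) = I (Z(a, J) = √(-1) = I)
(-134 + Z(8, -5))*(-133) = (-134 + I)*(-133) = 17822 - 133*I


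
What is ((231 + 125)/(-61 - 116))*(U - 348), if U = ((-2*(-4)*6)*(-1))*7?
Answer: 81168/59 ≈ 1375.7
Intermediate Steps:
U = -336 (U = ((8*6)*(-1))*7 = (48*(-1))*7 = -48*7 = -336)
((231 + 125)/(-61 - 116))*(U - 348) = ((231 + 125)/(-61 - 116))*(-336 - 348) = (356/(-177))*(-684) = (356*(-1/177))*(-684) = -356/177*(-684) = 81168/59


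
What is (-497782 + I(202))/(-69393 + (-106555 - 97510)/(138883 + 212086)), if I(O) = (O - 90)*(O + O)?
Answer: 79412702723/12177497941 ≈ 6.5213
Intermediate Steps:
I(O) = 2*O*(-90 + O) (I(O) = (-90 + O)*(2*O) = 2*O*(-90 + O))
(-497782 + I(202))/(-69393 + (-106555 - 97510)/(138883 + 212086)) = (-497782 + 2*202*(-90 + 202))/(-69393 + (-106555 - 97510)/(138883 + 212086)) = (-497782 + 2*202*112)/(-69393 - 204065/350969) = (-497782 + 45248)/(-69393 - 204065*1/350969) = -452534/(-69393 - 204065/350969) = -452534/(-24354995882/350969) = -452534*(-350969/24354995882) = 79412702723/12177497941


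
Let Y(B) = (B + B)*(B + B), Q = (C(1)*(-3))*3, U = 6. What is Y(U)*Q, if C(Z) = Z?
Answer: -1296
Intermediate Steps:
Q = -9 (Q = (1*(-3))*3 = -3*3 = -9)
Y(B) = 4*B² (Y(B) = (2*B)*(2*B) = 4*B²)
Y(U)*Q = (4*6²)*(-9) = (4*36)*(-9) = 144*(-9) = -1296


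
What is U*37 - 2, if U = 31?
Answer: 1145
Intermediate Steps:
U*37 - 2 = 31*37 - 2 = 1147 - 2 = 1145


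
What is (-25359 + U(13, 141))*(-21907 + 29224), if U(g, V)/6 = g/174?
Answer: -5380907166/29 ≈ -1.8555e+8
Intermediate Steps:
U(g, V) = g/29 (U(g, V) = 6*(g/174) = g/29)
(-25359 + U(13, 141))*(-21907 + 29224) = (-25359 + (1/29)*13)*(-21907 + 29224) = (-25359 + 13/29)*7317 = -735398/29*7317 = -5380907166/29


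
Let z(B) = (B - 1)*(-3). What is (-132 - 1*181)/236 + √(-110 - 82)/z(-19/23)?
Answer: -313/236 + 92*I*√3/63 ≈ -1.3263 + 2.5293*I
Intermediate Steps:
z(B) = 3 - 3*B (z(B) = (-1 + B)*(-3) = 3 - 3*B)
(-132 - 1*181)/236 + √(-110 - 82)/z(-19/23) = (-132 - 1*181)/236 + √(-110 - 82)/(3 - (-57)/23) = (-132 - 181)*(1/236) + √(-192)/(3 - (-57)/23) = -313*1/236 + (8*I*√3)/(3 - 3*(-19/23)) = -313/236 + (8*I*√3)/(3 + 57/23) = -313/236 + (8*I*√3)/(126/23) = -313/236 + (8*I*√3)*(23/126) = -313/236 + 92*I*√3/63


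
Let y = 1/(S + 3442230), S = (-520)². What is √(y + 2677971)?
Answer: √36912138697237922530/3712630 ≈ 1636.5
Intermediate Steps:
S = 270400
y = 1/3712630 (y = 1/(270400 + 3442230) = 1/3712630 ≈ 2.6935e-7)
√(y + 2677971) = √(1/3712630 + 2677971) = √(9942315473731/3712630) = √36912138697237922530/3712630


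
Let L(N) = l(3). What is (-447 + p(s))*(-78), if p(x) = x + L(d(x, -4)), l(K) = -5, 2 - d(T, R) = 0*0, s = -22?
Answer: 36972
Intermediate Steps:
d(T, R) = 2 (d(T, R) = 2 - 0*0 = 2 - 1*0 = 2 + 0 = 2)
L(N) = -5
p(x) = -5 + x (p(x) = x - 5 = -5 + x)
(-447 + p(s))*(-78) = (-447 + (-5 - 22))*(-78) = (-447 - 27)*(-78) = -474*(-78) = 36972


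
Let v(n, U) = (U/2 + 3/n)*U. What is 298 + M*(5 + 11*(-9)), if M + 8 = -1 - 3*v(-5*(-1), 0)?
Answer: 1144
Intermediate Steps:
v(n, U) = U*(U/2 + 3/n) (v(n, U) = (U*(1/2) + 3/n)*U = (U/2 + 3/n)*U = U*(U/2 + 3/n))
M = -9 (M = -8 + (-1 - 3*0*(6 + 0*(-5*(-1)))/(2*((-5*(-1))))) = -8 + (-1 - 3*0*(6 + 0*5)/(2*5)) = -8 + (-1 - 3*0*(6 + 0)/(2*5)) = -8 + (-1 - 3*0*6/(2*5)) = -8 + (-1 - 3*0) = -8 + (-1 + 0) = -8 - 1 = -9)
298 + M*(5 + 11*(-9)) = 298 - 9*(5 + 11*(-9)) = 298 - 9*(5 - 99) = 298 - 9*(-94) = 298 + 846 = 1144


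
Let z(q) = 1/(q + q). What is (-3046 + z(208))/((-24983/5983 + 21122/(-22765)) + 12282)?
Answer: -172587582069325/695614430646304 ≈ -0.24811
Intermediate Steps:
z(q) = 1/(2*q)
(-3046 + z(208))/((-24983/5983 + 21122/(-22765)) + 12282) = (-3046 + (1/2)/208)/((-24983/5983 + 21122/(-22765)) + 12282) = (-3046 + (1/2)*(1/208))/((-24983*1/5983 + 21122*(-1/22765)) + 12282) = (-3046 + 1/416)/((-24983/5983 - 21122/22765) + 12282) = -1267135/(416*(-695110921/136202995 + 12282)) = -1267135/(416*1672150073669/136202995) = -1267135/416*136202995/1672150073669 = -172587582069325/695614430646304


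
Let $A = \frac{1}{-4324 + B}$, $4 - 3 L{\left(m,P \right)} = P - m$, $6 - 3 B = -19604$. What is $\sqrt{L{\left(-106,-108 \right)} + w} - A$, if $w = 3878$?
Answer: $- \frac{3}{6638} + 2 \sqrt{970} \approx 62.289$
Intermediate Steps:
$B = \frac{19610}{3}$ ($B = 2 - - \frac{19604}{3} = 2 + \frac{19604}{3} = \frac{19610}{3} \approx 6536.7$)
$L{\left(m,P \right)} = \frac{4}{3} - \frac{P}{3} + \frac{m}{3}$ ($L{\left(m,P \right)} = \frac{4}{3} - \frac{P - m}{3} = \frac{4}{3} - \left(- \frac{m}{3} + \frac{P}{3}\right) = \frac{4}{3} - \frac{P}{3} + \frac{m}{3}$)
$A = \frac{3}{6638}$ ($A = \frac{1}{-4324 + \frac{19610}{3}} = \frac{1}{\frac{6638}{3}} = \frac{3}{6638} \approx 0.00045194$)
$\sqrt{L{\left(-106,-108 \right)} + w} - A = \sqrt{\left(\frac{4}{3} - -36 + \frac{1}{3} \left(-106\right)\right) + 3878} - \frac{3}{6638} = \sqrt{\left(\frac{4}{3} + 36 - \frac{106}{3}\right) + 3878} - \frac{3}{6638} = \sqrt{2 + 3878} - \frac{3}{6638} = \sqrt{3880} - \frac{3}{6638} = 2 \sqrt{970} - \frac{3}{6638} = - \frac{3}{6638} + 2 \sqrt{970}$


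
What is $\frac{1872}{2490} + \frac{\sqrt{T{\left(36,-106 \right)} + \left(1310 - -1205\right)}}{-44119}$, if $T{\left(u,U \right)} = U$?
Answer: $\frac{312}{415} - \frac{\sqrt{2409}}{44119} \approx 0.75069$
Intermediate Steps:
$\frac{1872}{2490} + \frac{\sqrt{T{\left(36,-106 \right)} + \left(1310 - -1205\right)}}{-44119} = \frac{1872}{2490} + \frac{\sqrt{-106 + \left(1310 - -1205\right)}}{-44119} = 1872 \cdot \frac{1}{2490} + \sqrt{-106 + \left(1310 + 1205\right)} \left(- \frac{1}{44119}\right) = \frac{312}{415} + \sqrt{-106 + 2515} \left(- \frac{1}{44119}\right) = \frac{312}{415} + \sqrt{2409} \left(- \frac{1}{44119}\right) = \frac{312}{415} - \frac{\sqrt{2409}}{44119}$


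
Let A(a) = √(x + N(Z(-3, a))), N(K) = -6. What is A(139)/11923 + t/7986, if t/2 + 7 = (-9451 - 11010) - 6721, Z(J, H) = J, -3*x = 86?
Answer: -9063/1331 + 2*I*√78/35769 ≈ -6.8092 + 0.00049382*I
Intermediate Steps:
x = -86/3 (x = -⅓*86 = -86/3 ≈ -28.667)
t = -54378 (t = -14 + 2*((-9451 - 11010) - 6721) = -14 + 2*(-20461 - 6721) = -14 + 2*(-27182) = -14 - 54364 = -54378)
A(a) = 2*I*√78/3 (A(a) = √(-86/3 - 6) = √(-104/3) = 2*I*√78/3)
A(139)/11923 + t/7986 = (2*I*√78/3)/11923 - 54378/7986 = (2*I*√78/3)*(1/11923) - 54378*1/7986 = 2*I*√78/35769 - 9063/1331 = -9063/1331 + 2*I*√78/35769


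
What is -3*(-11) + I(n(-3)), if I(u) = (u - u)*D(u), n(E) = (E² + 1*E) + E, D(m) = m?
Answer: 33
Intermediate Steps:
n(E) = E² + 2*E (n(E) = (E² + E) + E = (E + E²) + E = E² + 2*E)
I(u) = 0 (I(u) = (u - u)*u = 0*u = 0)
-3*(-11) + I(n(-3)) = -3*(-11) + 0 = 33 + 0 = 33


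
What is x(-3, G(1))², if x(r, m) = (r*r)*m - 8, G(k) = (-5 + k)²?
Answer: 18496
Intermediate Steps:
x(r, m) = -8 + m*r² (x(r, m) = r²*m - 8 = m*r² - 8 = -8 + m*r²)
x(-3, G(1))² = (-8 + (-5 + 1)²*(-3)²)² = (-8 + (-4)²*9)² = (-8 + 16*9)² = (-8 + 144)² = 136² = 18496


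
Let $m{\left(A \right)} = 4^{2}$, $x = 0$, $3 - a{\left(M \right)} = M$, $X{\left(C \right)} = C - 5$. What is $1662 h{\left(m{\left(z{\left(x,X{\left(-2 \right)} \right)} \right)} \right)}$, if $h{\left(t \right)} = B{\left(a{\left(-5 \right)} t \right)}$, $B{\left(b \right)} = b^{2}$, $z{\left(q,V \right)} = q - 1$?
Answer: $27230208$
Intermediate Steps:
$X{\left(C \right)} = -5 + C$ ($X{\left(C \right)} = C - 5 = -5 + C$)
$a{\left(M \right)} = 3 - M$
$z{\left(q,V \right)} = -1 + q$
$m{\left(A \right)} = 16$
$h{\left(t \right)} = 64 t^{2}$ ($h{\left(t \right)} = \left(\left(3 - -5\right) t\right)^{2} = \left(\left(3 + 5\right) t\right)^{2} = \left(8 t\right)^{2} = 64 t^{2}$)
$1662 h{\left(m{\left(z{\left(x,X{\left(-2 \right)} \right)} \right)} \right)} = 1662 \cdot 64 \cdot 16^{2} = 1662 \cdot 64 \cdot 256 = 1662 \cdot 16384 = 27230208$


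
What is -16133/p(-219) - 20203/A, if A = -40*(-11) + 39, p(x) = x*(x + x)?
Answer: -26652601/629406 ≈ -42.346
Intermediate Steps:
p(x) = 2*x**2 (p(x) = x*(2*x) = 2*x**2)
A = 479 (A = 440 + 39 = 479)
-16133/p(-219) - 20203/A = -16133/(2*(-219)**2) - 20203/479 = -16133/(2*47961) - 20203*1/479 = -16133/95922 - 20203/479 = -16133*1/95922 - 20203/479 = -221/1314 - 20203/479 = -26652601/629406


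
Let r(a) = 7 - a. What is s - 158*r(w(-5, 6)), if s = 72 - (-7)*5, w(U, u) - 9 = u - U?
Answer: 2161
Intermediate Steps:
w(U, u) = 9 + u - U (w(U, u) = 9 + (u - U) = 9 + u - U)
s = 107 (s = 72 - 1*(-35) = 72 + 35 = 107)
s - 158*r(w(-5, 6)) = 107 - 158*(7 - (9 + 6 - 1*(-5))) = 107 - 158*(7 - (9 + 6 + 5)) = 107 - 158*(7 - 1*20) = 107 - 158*(7 - 20) = 107 - 158*(-13) = 107 + 2054 = 2161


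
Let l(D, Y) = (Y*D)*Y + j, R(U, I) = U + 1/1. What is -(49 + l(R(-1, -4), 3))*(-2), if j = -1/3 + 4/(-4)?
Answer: 286/3 ≈ 95.333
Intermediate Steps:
R(U, I) = 1 + U (R(U, I) = U + 1 = 1 + U)
j = -4/3 (j = -1*⅓ + 4*(-¼) = -⅓ - 1 = -4/3 ≈ -1.3333)
l(D, Y) = -4/3 + D*Y² (l(D, Y) = (Y*D)*Y - 4/3 = (D*Y)*Y - 4/3 = D*Y² - 4/3 = -4/3 + D*Y²)
-(49 + l(R(-1, -4), 3))*(-2) = -(49 + (-4/3 + (1 - 1)*3²))*(-2) = -(49 + (-4/3 + 0*9))*(-2) = -(49 + (-4/3 + 0))*(-2) = -(49 - 4/3)*(-2) = -143*(-2)/3 = -1*(-286/3) = 286/3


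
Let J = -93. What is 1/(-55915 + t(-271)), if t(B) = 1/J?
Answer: -93/5200096 ≈ -1.7884e-5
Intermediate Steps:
t(B) = -1/93 (t(B) = 1/(-93) = -1/93)
1/(-55915 + t(-271)) = 1/(-55915 - 1/93) = 1/(-5200096/93) = -93/5200096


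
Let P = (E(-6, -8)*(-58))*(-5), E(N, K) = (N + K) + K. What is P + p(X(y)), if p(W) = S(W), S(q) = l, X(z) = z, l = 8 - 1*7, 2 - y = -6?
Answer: -6379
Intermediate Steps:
E(N, K) = N + 2*K (E(N, K) = (K + N) + K = N + 2*K)
y = 8 (y = 2 - 1*(-6) = 2 + 6 = 8)
l = 1 (l = 8 - 7 = 1)
S(q) = 1
p(W) = 1
P = -6380 (P = ((-6 + 2*(-8))*(-58))*(-5) = ((-6 - 16)*(-58))*(-5) = -22*(-58)*(-5) = 1276*(-5) = -6380)
P + p(X(y)) = -6380 + 1 = -6379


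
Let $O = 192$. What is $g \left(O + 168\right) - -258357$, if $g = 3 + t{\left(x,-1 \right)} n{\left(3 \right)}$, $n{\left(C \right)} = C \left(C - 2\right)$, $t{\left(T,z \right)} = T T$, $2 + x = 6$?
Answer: $276717$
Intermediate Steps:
$x = 4$ ($x = -2 + 6 = 4$)
$t{\left(T,z \right)} = T^{2}$
$n{\left(C \right)} = C \left(-2 + C\right)$
$g = 51$ ($g = 3 + 4^{2} \cdot 3 \left(-2 + 3\right) = 3 + 16 \cdot 3 \cdot 1 = 3 + 16 \cdot 3 = 3 + 48 = 51$)
$g \left(O + 168\right) - -258357 = 51 \left(192 + 168\right) - -258357 = 51 \cdot 360 + 258357 = 18360 + 258357 = 276717$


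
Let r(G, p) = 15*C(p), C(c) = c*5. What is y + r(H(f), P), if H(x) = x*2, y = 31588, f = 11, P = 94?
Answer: 38638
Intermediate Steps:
C(c) = 5*c
H(x) = 2*x
r(G, p) = 75*p (r(G, p) = 15*(5*p) = 75*p)
y + r(H(f), P) = 31588 + 75*94 = 31588 + 7050 = 38638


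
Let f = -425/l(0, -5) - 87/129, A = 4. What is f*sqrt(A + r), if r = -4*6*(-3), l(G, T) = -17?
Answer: 2092*sqrt(19)/43 ≈ 212.07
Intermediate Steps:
r = 72 (r = -24*(-3) = 72)
f = 1046/43 (f = -425/(-17) - 87/129 = -425*(-1/17) - 87*1/129 = 25 - 29/43 = 1046/43 ≈ 24.326)
f*sqrt(A + r) = 1046*sqrt(4 + 72)/43 = 1046*sqrt(76)/43 = 1046*(2*sqrt(19))/43 = 2092*sqrt(19)/43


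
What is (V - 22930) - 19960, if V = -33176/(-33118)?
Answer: -24489618/571 ≈ -42889.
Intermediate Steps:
V = 572/571 (V = -33176*(-1/33118) = 572/571 ≈ 1.0018)
(V - 22930) - 19960 = (572/571 - 22930) - 19960 = -13092458/571 - 19960 = -24489618/571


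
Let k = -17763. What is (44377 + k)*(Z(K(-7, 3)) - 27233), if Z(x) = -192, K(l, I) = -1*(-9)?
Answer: -729888950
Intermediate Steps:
K(l, I) = 9
(44377 + k)*(Z(K(-7, 3)) - 27233) = (44377 - 17763)*(-192 - 27233) = 26614*(-27425) = -729888950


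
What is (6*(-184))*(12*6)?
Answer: -79488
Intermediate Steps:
(6*(-184))*(12*6) = -1104*72 = -79488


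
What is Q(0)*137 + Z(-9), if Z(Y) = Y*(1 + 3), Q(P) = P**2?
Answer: -36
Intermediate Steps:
Z(Y) = 4*Y (Z(Y) = Y*4 = 4*Y)
Q(0)*137 + Z(-9) = 0**2*137 + 4*(-9) = 0*137 - 36 = 0 - 36 = -36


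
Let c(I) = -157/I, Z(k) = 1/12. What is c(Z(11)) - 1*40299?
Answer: -42183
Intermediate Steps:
Z(k) = 1/12
c(Z(11)) - 1*40299 = -157/1/12 - 1*40299 = -157*12 - 40299 = -1884 - 40299 = -42183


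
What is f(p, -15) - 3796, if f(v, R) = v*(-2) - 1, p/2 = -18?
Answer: -3725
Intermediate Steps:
p = -36 (p = 2*(-18) = -36)
f(v, R) = -1 - 2*v (f(v, R) = -2*v - 1 = -1 - 2*v)
f(p, -15) - 3796 = (-1 - 2*(-36)) - 3796 = (-1 + 72) - 3796 = 71 - 3796 = -3725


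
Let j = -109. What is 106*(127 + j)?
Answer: 1908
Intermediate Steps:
106*(127 + j) = 106*(127 - 109) = 106*18 = 1908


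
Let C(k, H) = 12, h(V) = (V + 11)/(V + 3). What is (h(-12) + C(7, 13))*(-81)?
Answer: -981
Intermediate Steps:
h(V) = (11 + V)/(3 + V)
(h(-12) + C(7, 13))*(-81) = ((11 - 12)/(3 - 12) + 12)*(-81) = (-1/(-9) + 12)*(-81) = (-⅑*(-1) + 12)*(-81) = (⅑ + 12)*(-81) = (109/9)*(-81) = -981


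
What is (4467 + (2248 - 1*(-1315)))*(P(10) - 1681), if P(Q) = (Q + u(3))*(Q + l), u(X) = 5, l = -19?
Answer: -14582480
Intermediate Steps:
P(Q) = (-19 + Q)*(5 + Q) (P(Q) = (Q + 5)*(Q - 19) = (5 + Q)*(-19 + Q) = (-19 + Q)*(5 + Q))
(4467 + (2248 - 1*(-1315)))*(P(10) - 1681) = (4467 + (2248 - 1*(-1315)))*((-95 + 10² - 14*10) - 1681) = (4467 + (2248 + 1315))*((-95 + 100 - 140) - 1681) = (4467 + 3563)*(-135 - 1681) = 8030*(-1816) = -14582480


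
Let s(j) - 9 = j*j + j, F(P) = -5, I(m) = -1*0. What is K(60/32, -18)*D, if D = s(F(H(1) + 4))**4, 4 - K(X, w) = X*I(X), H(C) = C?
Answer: 2829124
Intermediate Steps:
I(m) = 0
s(j) = 9 + j + j**2 (s(j) = 9 + (j*j + j) = 9 + (j**2 + j) = 9 + (j + j**2) = 9 + j + j**2)
K(X, w) = 4 (K(X, w) = 4 - X*0 = 4 - 1*0 = 4 + 0 = 4)
D = 707281 (D = (9 - 5 + (-5)**2)**4 = (9 - 5 + 25)**4 = 29**4 = 707281)
K(60/32, -18)*D = 4*707281 = 2829124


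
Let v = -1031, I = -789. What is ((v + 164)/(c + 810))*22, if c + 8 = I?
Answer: -19074/13 ≈ -1467.2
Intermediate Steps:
c = -797 (c = -8 - 789 = -797)
((v + 164)/(c + 810))*22 = ((-1031 + 164)/(-797 + 810))*22 = -867/13*22 = -19074/13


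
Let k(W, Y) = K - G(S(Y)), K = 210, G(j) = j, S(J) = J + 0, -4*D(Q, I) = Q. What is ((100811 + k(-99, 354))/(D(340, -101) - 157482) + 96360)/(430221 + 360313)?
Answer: 893120909/7327180634 ≈ 0.12189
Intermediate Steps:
D(Q, I) = -Q/4
S(J) = J
k(W, Y) = 210 - Y
((100811 + k(-99, 354))/(D(340, -101) - 157482) + 96360)/(430221 + 360313) = ((100811 + (210 - 1*354))/(-1/4*340 - 157482) + 96360)/(430221 + 360313) = ((100811 + (210 - 354))/(-85 - 157482) + 96360)/790534 = ((100811 - 144)/(-157567) + 96360)*(1/790534) = (100667*(-1/157567) + 96360)*(1/790534) = (-100667/157567 + 96360)*(1/790534) = (15183055453/157567)*(1/790534) = 893120909/7327180634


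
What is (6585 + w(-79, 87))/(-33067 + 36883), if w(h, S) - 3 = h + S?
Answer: 1649/954 ≈ 1.7285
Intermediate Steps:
w(h, S) = 3 + S + h (w(h, S) = 3 + (h + S) = 3 + (S + h) = 3 + S + h)
(6585 + w(-79, 87))/(-33067 + 36883) = (6585 + (3 + 87 - 79))/(-33067 + 36883) = (6585 + 11)/3816 = 6596*(1/3816) = 1649/954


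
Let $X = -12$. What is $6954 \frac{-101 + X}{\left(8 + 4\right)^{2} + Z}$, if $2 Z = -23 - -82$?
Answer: $- \frac{1571604}{347} \approx -4529.1$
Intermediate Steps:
$Z = \frac{59}{2}$ ($Z = \frac{-23 - -82}{2} = \frac{-23 + 82}{2} = \frac{1}{2} \cdot 59 = \frac{59}{2} \approx 29.5$)
$6954 \frac{-101 + X}{\left(8 + 4\right)^{2} + Z} = 6954 \frac{-101 - 12}{\left(8 + 4\right)^{2} + \frac{59}{2}} = 6954 \left(- \frac{113}{12^{2} + \frac{59}{2}}\right) = 6954 \left(- \frac{113}{144 + \frac{59}{2}}\right) = 6954 \left(- \frac{113}{\frac{347}{2}}\right) = 6954 \left(\left(-113\right) \frac{2}{347}\right) = 6954 \left(- \frac{226}{347}\right) = - \frac{1571604}{347}$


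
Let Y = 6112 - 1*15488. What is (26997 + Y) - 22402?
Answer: -4781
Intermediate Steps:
Y = -9376 (Y = 6112 - 15488 = -9376)
(26997 + Y) - 22402 = (26997 - 9376) - 22402 = 17621 - 22402 = -4781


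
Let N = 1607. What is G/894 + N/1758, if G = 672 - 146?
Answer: 131187/87314 ≈ 1.5025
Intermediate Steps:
G = 526
G/894 + N/1758 = 526/894 + 1607/1758 = 526*(1/894) + 1607*(1/1758) = 263/447 + 1607/1758 = 131187/87314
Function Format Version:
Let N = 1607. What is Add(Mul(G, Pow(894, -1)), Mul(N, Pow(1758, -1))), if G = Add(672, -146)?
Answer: Rational(131187, 87314) ≈ 1.5025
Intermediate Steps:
G = 526
Add(Mul(G, Pow(894, -1)), Mul(N, Pow(1758, -1))) = Add(Mul(526, Pow(894, -1)), Mul(1607, Pow(1758, -1))) = Add(Mul(526, Rational(1, 894)), Mul(1607, Rational(1, 1758))) = Add(Rational(263, 447), Rational(1607, 1758)) = Rational(131187, 87314)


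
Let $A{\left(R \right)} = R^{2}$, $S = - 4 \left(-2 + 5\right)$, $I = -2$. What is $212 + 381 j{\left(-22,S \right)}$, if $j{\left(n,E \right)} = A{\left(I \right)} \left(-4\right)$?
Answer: $-5884$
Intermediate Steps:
$S = -12$ ($S = \left(-4\right) 3 = -12$)
$j{\left(n,E \right)} = -16$ ($j{\left(n,E \right)} = \left(-2\right)^{2} \left(-4\right) = 4 \left(-4\right) = -16$)
$212 + 381 j{\left(-22,S \right)} = 212 + 381 \left(-16\right) = 212 - 6096 = -5884$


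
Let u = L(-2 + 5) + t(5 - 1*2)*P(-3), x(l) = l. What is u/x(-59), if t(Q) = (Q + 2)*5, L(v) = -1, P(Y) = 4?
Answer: -99/59 ≈ -1.6780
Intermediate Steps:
t(Q) = 10 + 5*Q (t(Q) = (2 + Q)*5 = 10 + 5*Q)
u = 99 (u = -1 + (10 + 5*(5 - 1*2))*4 = -1 + (10 + 5*(5 - 2))*4 = -1 + (10 + 5*3)*4 = -1 + (10 + 15)*4 = -1 + 25*4 = -1 + 100 = 99)
u/x(-59) = 99/(-59) = 99*(-1/59) = -99/59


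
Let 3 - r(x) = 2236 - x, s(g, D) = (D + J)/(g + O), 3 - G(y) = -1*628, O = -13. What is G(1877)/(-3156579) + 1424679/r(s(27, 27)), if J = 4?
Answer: -62959585090735/98583118749 ≈ -638.64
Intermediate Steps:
G(y) = 631 (G(y) = 3 - (-1)*628 = 3 - 1*(-628) = 3 + 628 = 631)
s(g, D) = (4 + D)/(-13 + g) (s(g, D) = (D + 4)/(g - 13) = (4 + D)/(-13 + g))
r(x) = -2233 + x (r(x) = 3 - (2236 - x) = 3 + (-2236 + x) = -2233 + x)
G(1877)/(-3156579) + 1424679/r(s(27, 27)) = 631/(-3156579) + 1424679/(-2233 + (4 + 27)/(-13 + 27)) = 631*(-1/3156579) + 1424679/(-2233 + 31/14) = -631/3156579 + 1424679/(-2233 + (1/14)*31) = -631/3156579 + 1424679/(-2233 + 31/14) = -631/3156579 + 1424679/(-31231/14) = -631/3156579 + 1424679*(-14/31231) = -631/3156579 - 19945506/31231 = -62959585090735/98583118749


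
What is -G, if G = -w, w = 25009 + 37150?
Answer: 62159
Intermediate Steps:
w = 62159
G = -62159 (G = -1*62159 = -62159)
-G = -1*(-62159) = 62159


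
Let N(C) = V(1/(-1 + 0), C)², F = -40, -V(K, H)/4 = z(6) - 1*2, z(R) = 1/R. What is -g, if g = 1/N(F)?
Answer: -9/484 ≈ -0.018595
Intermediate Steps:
V(K, H) = 22/3 (V(K, H) = -4*(1/6 - 1*2) = -4*(⅙ - 2) = -4*(-11/6) = 22/3)
N(C) = 484/9 (N(C) = (22/3)² = 484/9)
g = 9/484 (g = 1/(484/9) = 9/484 ≈ 0.018595)
-g = -1*9/484 = -9/484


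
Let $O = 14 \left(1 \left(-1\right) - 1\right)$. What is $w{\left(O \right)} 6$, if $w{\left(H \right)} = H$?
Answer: $-168$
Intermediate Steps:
$O = -28$ ($O = 14 \left(-1 - 1\right) = 14 \left(-2\right) = -28$)
$w{\left(O \right)} 6 = \left(-28\right) 6 = -168$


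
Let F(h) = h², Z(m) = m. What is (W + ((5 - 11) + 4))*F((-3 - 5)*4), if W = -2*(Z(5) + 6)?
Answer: -24576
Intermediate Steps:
W = -22 (W = -2*(5 + 6) = -2*11 = -22)
(W + ((5 - 11) + 4))*F((-3 - 5)*4) = (-22 + ((5 - 11) + 4))*((-3 - 5)*4)² = (-22 + (-6 + 4))*(-8*4)² = (-22 - 2)*(-32)² = -24*1024 = -24576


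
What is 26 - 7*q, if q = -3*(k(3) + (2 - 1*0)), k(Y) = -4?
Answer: -16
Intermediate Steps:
q = 6 (q = -3*(-4 + (2 - 1*0)) = -3*(-4 + (2 + 0)) = -3*(-4 + 2) = -3*(-2) = 6)
26 - 7*q = 26 - 7*6 = 26 - 42 = -16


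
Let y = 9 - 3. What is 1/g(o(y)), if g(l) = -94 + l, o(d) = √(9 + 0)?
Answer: -1/91 ≈ -0.010989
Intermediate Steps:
y = 6
o(d) = 3 (o(d) = √9 = 3)
1/g(o(y)) = 1/(-94 + 3) = 1/(-91) = -1/91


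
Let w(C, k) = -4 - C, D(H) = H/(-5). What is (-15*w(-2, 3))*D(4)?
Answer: -24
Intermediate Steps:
D(H) = -H/5 (D(H) = H*(-⅕) = -H/5)
(-15*w(-2, 3))*D(4) = (-15*(-4 - 1*(-2)))*(-⅕*4) = -15*(-4 + 2)*(-⅘) = -15*(-2)*(-⅘) = 30*(-⅘) = -24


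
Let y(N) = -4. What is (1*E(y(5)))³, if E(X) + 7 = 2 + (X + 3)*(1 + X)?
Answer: -8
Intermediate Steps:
E(X) = -5 + (1 + X)*(3 + X) (E(X) = -7 + (2 + (X + 3)*(1 + X)) = -7 + (2 + (3 + X)*(1 + X)) = -7 + (2 + (1 + X)*(3 + X)) = -5 + (1 + X)*(3 + X))
(1*E(y(5)))³ = (1*(-2 + (-4)² + 4*(-4)))³ = (1*(-2 + 16 - 16))³ = (1*(-2))³ = (-2)³ = -8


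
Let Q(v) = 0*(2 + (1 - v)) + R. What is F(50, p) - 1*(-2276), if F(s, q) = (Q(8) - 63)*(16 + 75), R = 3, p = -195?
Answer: -3184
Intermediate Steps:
Q(v) = 3 (Q(v) = 0*(2 + (1 - v)) + 3 = 0*(3 - v) + 3 = 0 + 3 = 3)
F(s, q) = -5460 (F(s, q) = (3 - 63)*(16 + 75) = -60*91 = -5460)
F(50, p) - 1*(-2276) = -5460 - 1*(-2276) = -5460 + 2276 = -3184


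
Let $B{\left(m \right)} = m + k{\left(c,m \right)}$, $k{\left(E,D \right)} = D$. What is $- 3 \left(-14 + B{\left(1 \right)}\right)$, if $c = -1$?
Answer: $36$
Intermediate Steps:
$B{\left(m \right)} = 2 m$ ($B{\left(m \right)} = m + m = 2 m$)
$- 3 \left(-14 + B{\left(1 \right)}\right) = - 3 \left(-14 + 2 \cdot 1\right) = - 3 \left(-14 + 2\right) = \left(-3\right) \left(-12\right) = 36$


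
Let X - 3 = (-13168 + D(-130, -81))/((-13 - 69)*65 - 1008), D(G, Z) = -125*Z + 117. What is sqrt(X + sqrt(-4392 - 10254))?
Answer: sqrt(34763930 + 10042561*I*sqrt(14646))/3169 ≈ 7.8909 + 7.6684*I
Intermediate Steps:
D(G, Z) = 117 - 125*Z
X = 10970/3169 (X = 3 + (-13168 + (117 - 125*(-81)))/((-13 - 69)*65 - 1008) = 3 + (-13168 + (117 + 10125))/(-82*65 - 1008) = 3 + (-13168 + 10242)/(-5330 - 1008) = 3 - 2926/(-6338) = 3 - 2926*(-1/6338) = 3 + 1463/3169 = 10970/3169 ≈ 3.4617)
sqrt(X + sqrt(-4392 - 10254)) = sqrt(10970/3169 + sqrt(-4392 - 10254)) = sqrt(10970/3169 + sqrt(-14646)) = sqrt(10970/3169 + I*sqrt(14646))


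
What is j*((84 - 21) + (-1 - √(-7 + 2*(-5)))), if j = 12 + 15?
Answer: 1674 - 27*I*√17 ≈ 1674.0 - 111.32*I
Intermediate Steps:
j = 27
j*((84 - 21) + (-1 - √(-7 + 2*(-5)))) = 27*((84 - 21) + (-1 - √(-7 + 2*(-5)))) = 27*(63 + (-1 - √(-7 - 10))) = 27*(63 + (-1 - √(-17))) = 27*(63 + (-1 - I*√17)) = 27*(62 - I*√17) = 1674 - 27*I*√17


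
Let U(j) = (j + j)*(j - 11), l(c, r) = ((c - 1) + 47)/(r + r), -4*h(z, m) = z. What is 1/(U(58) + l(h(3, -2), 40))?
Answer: 320/1744821 ≈ 0.00018340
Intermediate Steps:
h(z, m) = -z/4
l(c, r) = (46 + c)/(2*r) (l(c, r) = ((-1 + c) + 47)/((2*r)) = (46 + c)*(1/(2*r)) = (46 + c)/(2*r))
U(j) = 2*j*(-11 + j) (U(j) = (2*j)*(-11 + j) = 2*j*(-11 + j))
1/(U(58) + l(h(3, -2), 40)) = 1/(2*58*(-11 + 58) + (½)*(46 - ¼*3)/40) = 1/(2*58*47 + (½)*(1/40)*(46 - ¾)) = 1/(5452 + (½)*(1/40)*(181/4)) = 1/(5452 + 181/320) = 1/(1744821/320) = 320/1744821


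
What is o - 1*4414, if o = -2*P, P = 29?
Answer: -4472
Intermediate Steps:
o = -58 (o = -2*29 = -58)
o - 1*4414 = -58 - 1*4414 = -58 - 4414 = -4472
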